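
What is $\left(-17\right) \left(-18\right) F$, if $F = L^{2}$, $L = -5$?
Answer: $7650$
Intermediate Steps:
$F = 25$ ($F = \left(-5\right)^{2} = 25$)
$\left(-17\right) \left(-18\right) F = \left(-17\right) \left(-18\right) 25 = 306 \cdot 25 = 7650$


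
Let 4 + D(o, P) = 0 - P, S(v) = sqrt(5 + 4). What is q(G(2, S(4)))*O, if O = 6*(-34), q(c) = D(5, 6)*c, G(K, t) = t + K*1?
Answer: 10200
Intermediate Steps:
S(v) = 3 (S(v) = sqrt(9) = 3)
D(o, P) = -4 - P (D(o, P) = -4 + (0 - P) = -4 - P)
G(K, t) = K + t (G(K, t) = t + K = K + t)
q(c) = -10*c (q(c) = (-4 - 1*6)*c = (-4 - 6)*c = -10*c)
O = -204
q(G(2, S(4)))*O = -10*(2 + 3)*(-204) = -10*5*(-204) = -50*(-204) = 10200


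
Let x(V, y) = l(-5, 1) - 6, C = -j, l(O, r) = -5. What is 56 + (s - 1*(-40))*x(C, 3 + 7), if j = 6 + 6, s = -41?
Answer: 67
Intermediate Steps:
j = 12
C = -12 (C = -1*12 = -12)
x(V, y) = -11 (x(V, y) = -5 - 6 = -11)
56 + (s - 1*(-40))*x(C, 3 + 7) = 56 + (-41 - 1*(-40))*(-11) = 56 + (-41 + 40)*(-11) = 56 - 1*(-11) = 56 + 11 = 67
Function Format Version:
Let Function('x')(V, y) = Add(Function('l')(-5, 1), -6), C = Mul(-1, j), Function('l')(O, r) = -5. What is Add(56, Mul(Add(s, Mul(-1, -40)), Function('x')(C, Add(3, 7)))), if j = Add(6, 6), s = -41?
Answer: 67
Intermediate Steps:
j = 12
C = -12 (C = Mul(-1, 12) = -12)
Function('x')(V, y) = -11 (Function('x')(V, y) = Add(-5, -6) = -11)
Add(56, Mul(Add(s, Mul(-1, -40)), Function('x')(C, Add(3, 7)))) = Add(56, Mul(Add(-41, Mul(-1, -40)), -11)) = Add(56, Mul(Add(-41, 40), -11)) = Add(56, Mul(-1, -11)) = Add(56, 11) = 67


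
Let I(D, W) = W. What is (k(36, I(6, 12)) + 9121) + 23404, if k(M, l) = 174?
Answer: 32699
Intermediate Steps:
(k(36, I(6, 12)) + 9121) + 23404 = (174 + 9121) + 23404 = 9295 + 23404 = 32699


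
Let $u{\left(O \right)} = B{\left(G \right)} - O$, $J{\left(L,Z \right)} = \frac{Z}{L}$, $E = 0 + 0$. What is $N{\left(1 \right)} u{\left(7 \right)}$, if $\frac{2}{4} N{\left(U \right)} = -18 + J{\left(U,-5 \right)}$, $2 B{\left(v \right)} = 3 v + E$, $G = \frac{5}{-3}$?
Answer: $437$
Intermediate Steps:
$E = 0$
$G = - \frac{5}{3}$ ($G = 5 \left(- \frac{1}{3}\right) = - \frac{5}{3} \approx -1.6667$)
$B{\left(v \right)} = \frac{3 v}{2}$ ($B{\left(v \right)} = \frac{3 v + 0}{2} = \frac{3 v}{2}$)
$u{\left(O \right)} = - \frac{5}{2} - O$ ($u{\left(O \right)} = \frac{3}{2} \left(- \frac{5}{3}\right) - O = - \frac{5}{2} - O$)
$N{\left(U \right)} = -36 - \frac{10}{U}$ ($N{\left(U \right)} = 2 \left(-18 - \frac{5}{U}\right) = -36 - \frac{10}{U}$)
$N{\left(1 \right)} u{\left(7 \right)} = \left(-36 - \frac{10}{1}\right) \left(- \frac{5}{2} - 7\right) = \left(-36 - 10\right) \left(- \frac{5}{2} - 7\right) = \left(-36 - 10\right) \left(- \frac{19}{2}\right) = \left(-46\right) \left(- \frac{19}{2}\right) = 437$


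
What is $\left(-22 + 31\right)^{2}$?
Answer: $81$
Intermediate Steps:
$\left(-22 + 31\right)^{2} = 9^{2} = 81$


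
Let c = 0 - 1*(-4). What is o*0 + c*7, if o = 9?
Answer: 28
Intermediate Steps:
c = 4 (c = 0 + 4 = 4)
o*0 + c*7 = 9*0 + 4*7 = 0 + 28 = 28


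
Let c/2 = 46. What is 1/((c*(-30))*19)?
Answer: -1/52440 ≈ -1.9069e-5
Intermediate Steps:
c = 92 (c = 2*46 = 92)
1/((c*(-30))*19) = 1/((92*(-30))*19) = 1/(-2760*19) = 1/(-52440) = -1/52440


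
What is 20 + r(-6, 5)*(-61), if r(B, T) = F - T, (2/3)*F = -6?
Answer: 874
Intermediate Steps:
F = -9 (F = (3/2)*(-6) = -9)
r(B, T) = -9 - T
20 + r(-6, 5)*(-61) = 20 + (-9 - 1*5)*(-61) = 20 + (-9 - 5)*(-61) = 20 - 14*(-61) = 20 + 854 = 874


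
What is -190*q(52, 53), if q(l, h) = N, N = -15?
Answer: 2850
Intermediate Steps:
q(l, h) = -15
-190*q(52, 53) = -190*(-15) = 2850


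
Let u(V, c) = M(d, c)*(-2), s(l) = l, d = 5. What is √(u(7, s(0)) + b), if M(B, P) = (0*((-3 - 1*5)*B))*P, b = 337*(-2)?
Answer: I*√674 ≈ 25.962*I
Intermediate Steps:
b = -674
M(B, P) = 0 (M(B, P) = (0*((-3 - 5)*B))*P = (0*(-8*B))*P = 0*P = 0)
u(V, c) = 0 (u(V, c) = 0*(-2) = 0)
√(u(7, s(0)) + b) = √(0 - 674) = √(-674) = I*√674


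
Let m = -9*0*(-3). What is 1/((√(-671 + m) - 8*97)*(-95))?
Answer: 776/57270465 + I*√671/57270465 ≈ 1.355e-5 + 4.523e-7*I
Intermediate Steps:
m = 0 (m = 0*(-3) = 0)
1/((√(-671 + m) - 8*97)*(-95)) = 1/((√(-671 + 0) - 8*97)*(-95)) = 1/((√(-671) - 776)*(-95)) = 1/((I*√671 - 776)*(-95)) = 1/((-776 + I*√671)*(-95)) = 1/(73720 - 95*I*√671)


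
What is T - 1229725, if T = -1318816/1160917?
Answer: -1427609976641/1160917 ≈ -1.2297e+6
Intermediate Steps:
T = -1318816/1160917 (T = -1318816*1/1160917 = -1318816/1160917 ≈ -1.1360)
T - 1229725 = -1318816/1160917 - 1229725 = -1427609976641/1160917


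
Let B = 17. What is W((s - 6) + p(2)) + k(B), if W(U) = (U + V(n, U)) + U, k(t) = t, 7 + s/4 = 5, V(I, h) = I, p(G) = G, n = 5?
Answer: -2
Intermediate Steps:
s = -8 (s = -28 + 4*5 = -28 + 20 = -8)
W(U) = 5 + 2*U (W(U) = (U + 5) + U = (5 + U) + U = 5 + 2*U)
W((s - 6) + p(2)) + k(B) = (5 + 2*((-8 - 6) + 2)) + 17 = (5 + 2*(-14 + 2)) + 17 = (5 + 2*(-12)) + 17 = (5 - 24) + 17 = -19 + 17 = -2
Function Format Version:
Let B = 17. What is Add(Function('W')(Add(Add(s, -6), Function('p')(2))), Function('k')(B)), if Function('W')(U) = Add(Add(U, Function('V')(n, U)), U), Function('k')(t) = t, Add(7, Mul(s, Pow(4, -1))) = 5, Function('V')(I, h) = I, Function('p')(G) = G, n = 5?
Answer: -2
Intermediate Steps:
s = -8 (s = Add(-28, Mul(4, 5)) = Add(-28, 20) = -8)
Function('W')(U) = Add(5, Mul(2, U)) (Function('W')(U) = Add(Add(U, 5), U) = Add(Add(5, U), U) = Add(5, Mul(2, U)))
Add(Function('W')(Add(Add(s, -6), Function('p')(2))), Function('k')(B)) = Add(Add(5, Mul(2, Add(Add(-8, -6), 2))), 17) = Add(Add(5, Mul(2, Add(-14, 2))), 17) = Add(Add(5, Mul(2, -12)), 17) = Add(Add(5, -24), 17) = Add(-19, 17) = -2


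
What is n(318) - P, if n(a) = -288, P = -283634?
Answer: 283346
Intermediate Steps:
n(318) - P = -288 - 1*(-283634) = -288 + 283634 = 283346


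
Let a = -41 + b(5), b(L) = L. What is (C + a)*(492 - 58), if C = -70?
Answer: -46004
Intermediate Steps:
a = -36 (a = -41 + 5 = -36)
(C + a)*(492 - 58) = (-70 - 36)*(492 - 58) = -106*434 = -46004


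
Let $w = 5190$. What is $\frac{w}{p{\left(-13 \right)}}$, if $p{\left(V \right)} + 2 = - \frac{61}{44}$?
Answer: $- \frac{228360}{149} \approx -1532.6$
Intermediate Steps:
$p{\left(V \right)} = - \frac{149}{44}$ ($p{\left(V \right)} = -2 - \frac{61}{44} = - \frac{149}{44}$)
$\frac{w}{p{\left(-13 \right)}} = \frac{5190}{- \frac{149}{44}} = 5190 \left(- \frac{44}{149}\right) = - \frac{228360}{149}$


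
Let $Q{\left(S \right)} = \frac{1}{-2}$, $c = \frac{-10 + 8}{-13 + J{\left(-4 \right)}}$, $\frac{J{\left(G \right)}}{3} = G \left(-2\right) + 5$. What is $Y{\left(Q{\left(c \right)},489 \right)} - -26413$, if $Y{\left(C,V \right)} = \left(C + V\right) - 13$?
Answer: $\frac{53777}{2} \approx 26889.0$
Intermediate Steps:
$J{\left(G \right)} = 15 - 6 G$ ($J{\left(G \right)} = 3 \left(G \left(-2\right) + 5\right) = 3 \left(- 2 G + 5\right) = 3 \left(5 - 2 G\right) = 15 - 6 G$)
$c = - \frac{1}{13}$ ($c = \frac{-10 + 8}{-13 + \left(15 - -24\right)} = - \frac{2}{-13 + \left(15 + 24\right)} = - \frac{2}{-13 + 39} = - \frac{2}{26} = \left(-2\right) \frac{1}{26} = - \frac{1}{13} \approx -0.076923$)
$Q{\left(S \right)} = - \frac{1}{2}$
$Y{\left(C,V \right)} = -13 + C + V$
$Y{\left(Q{\left(c \right)},489 \right)} - -26413 = \left(-13 - \frac{1}{2} + 489\right) - -26413 = \frac{951}{2} + 26413 = \frac{53777}{2}$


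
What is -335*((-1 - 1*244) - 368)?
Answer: 205355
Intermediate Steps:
-335*((-1 - 1*244) - 368) = -335*((-1 - 244) - 368) = -335*(-245 - 368) = -335*(-613) = 205355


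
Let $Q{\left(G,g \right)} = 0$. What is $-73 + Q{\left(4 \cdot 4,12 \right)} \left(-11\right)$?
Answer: $-73$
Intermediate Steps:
$-73 + Q{\left(4 \cdot 4,12 \right)} \left(-11\right) = -73 + 0 \left(-11\right) = -73 + 0 = -73$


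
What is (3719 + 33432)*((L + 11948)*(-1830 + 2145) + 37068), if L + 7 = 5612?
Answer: 206792236713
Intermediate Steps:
L = 5605 (L = -7 + 5612 = 5605)
(3719 + 33432)*((L + 11948)*(-1830 + 2145) + 37068) = (3719 + 33432)*((5605 + 11948)*(-1830 + 2145) + 37068) = 37151*(17553*315 + 37068) = 37151*(5529195 + 37068) = 37151*5566263 = 206792236713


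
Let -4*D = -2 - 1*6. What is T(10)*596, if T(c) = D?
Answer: 1192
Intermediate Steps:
D = 2 (D = -(-2 - 1*6)/4 = -(-2 - 6)/4 = -1/4*(-8) = 2)
T(c) = 2
T(10)*596 = 2*596 = 1192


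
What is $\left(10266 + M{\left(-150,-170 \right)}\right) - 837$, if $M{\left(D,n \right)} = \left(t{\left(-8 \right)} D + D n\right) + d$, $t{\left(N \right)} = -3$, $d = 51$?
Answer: $35430$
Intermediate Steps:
$M{\left(D,n \right)} = 51 - 3 D + D n$ ($M{\left(D,n \right)} = \left(- 3 D + D n\right) + 51 = 51 - 3 D + D n$)
$\left(10266 + M{\left(-150,-170 \right)}\right) - 837 = \left(10266 - -26001\right) - 837 = \left(10266 + \left(51 + 450 + 25500\right)\right) - 837 = \left(10266 + 26001\right) - 837 = 36267 - 837 = 35430$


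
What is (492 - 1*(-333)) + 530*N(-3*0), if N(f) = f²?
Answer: 825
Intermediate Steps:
(492 - 1*(-333)) + 530*N(-3*0) = (492 - 1*(-333)) + 530*(-3*0)² = (492 + 333) + 530*0² = 825 + 530*0 = 825 + 0 = 825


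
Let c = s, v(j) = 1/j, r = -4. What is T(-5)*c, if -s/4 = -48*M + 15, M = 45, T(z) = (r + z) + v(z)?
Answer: -78936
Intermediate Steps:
T(z) = -4 + z + 1/z (T(z) = (-4 + z) + 1/z = -4 + z + 1/z)
s = 8580 (s = -4*(-48*45 + 15) = -4*(-2160 + 15) = -4*(-2145) = 8580)
c = 8580
T(-5)*c = (-4 - 5 + 1/(-5))*8580 = (-4 - 5 - ⅕)*8580 = -46/5*8580 = -78936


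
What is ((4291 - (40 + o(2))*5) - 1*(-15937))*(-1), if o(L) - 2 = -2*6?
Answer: -20078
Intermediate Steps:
o(L) = -10 (o(L) = 2 - 2*6 = 2 - 12 = -10)
((4291 - (40 + o(2))*5) - 1*(-15937))*(-1) = ((4291 - (40 - 10)*5) - 1*(-15937))*(-1) = ((4291 - 30*5) + 15937)*(-1) = ((4291 - 1*150) + 15937)*(-1) = ((4291 - 150) + 15937)*(-1) = (4141 + 15937)*(-1) = 20078*(-1) = -20078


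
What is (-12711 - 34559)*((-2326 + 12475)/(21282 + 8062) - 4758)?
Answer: 3299649331905/14672 ≈ 2.2489e+8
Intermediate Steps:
(-12711 - 34559)*((-2326 + 12475)/(21282 + 8062) - 4758) = -47270*(10149/29344 - 4758) = -47270*(-139608603/29344) = 3299649331905/14672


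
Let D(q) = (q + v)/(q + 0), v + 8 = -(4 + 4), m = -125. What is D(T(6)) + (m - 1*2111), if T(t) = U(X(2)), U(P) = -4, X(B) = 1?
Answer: -2231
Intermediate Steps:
v = -16 (v = -8 - (4 + 4) = -8 - 1*8 = -8 - 8 = -16)
T(t) = -4
D(q) = (-16 + q)/q (D(q) = (q - 16)/(q + 0) = (-16 + q)/q)
D(T(6)) + (m - 1*2111) = (-16 - 4)/(-4) + (-125 - 1*2111) = -¼*(-20) + (-125 - 2111) = 5 - 2236 = -2231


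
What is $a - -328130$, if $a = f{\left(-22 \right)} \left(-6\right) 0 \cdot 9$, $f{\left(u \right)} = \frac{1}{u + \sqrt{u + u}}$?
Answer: $328130$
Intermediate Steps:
$f{\left(u \right)} = \frac{1}{u + \sqrt{2} \sqrt{u}}$ ($f{\left(u \right)} = \frac{1}{u + \sqrt{2 u}} = \frac{1}{u + \sqrt{2} \sqrt{u}}$)
$a = 0$ ($a = \frac{\left(-6\right) 0 \cdot 9}{-22 + \sqrt{2} \sqrt{-22}} = \frac{0 \cdot 9}{-22 + \sqrt{2} i \sqrt{22}} = \frac{1}{-22 + 2 i \sqrt{11}} \cdot 0 = 0$)
$a - -328130 = 0 - -328130 = 0 + 328130 = 328130$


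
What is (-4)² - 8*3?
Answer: -8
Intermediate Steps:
(-4)² - 8*3 = 16 - 24 = -8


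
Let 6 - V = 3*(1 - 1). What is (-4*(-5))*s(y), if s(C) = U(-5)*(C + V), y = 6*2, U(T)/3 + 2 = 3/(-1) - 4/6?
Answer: -6120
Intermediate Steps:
U(T) = -17 (U(T) = -6 + 3*(3/(-1) - 4/6) = -6 + 3*(3*(-1) - 4*⅙) = -6 + 3*(-3 - ⅔) = -6 + 3*(-11/3) = -6 - 11 = -17)
y = 12
V = 6 (V = 6 - 3*(1 - 1) = 6 - 3*0 = 6 - 1*0 = 6 + 0 = 6)
s(C) = -102 - 17*C (s(C) = -17*(C + 6) = -17*(6 + C) = -102 - 17*C)
(-4*(-5))*s(y) = (-4*(-5))*(-102 - 17*12) = 20*(-102 - 204) = 20*(-306) = -6120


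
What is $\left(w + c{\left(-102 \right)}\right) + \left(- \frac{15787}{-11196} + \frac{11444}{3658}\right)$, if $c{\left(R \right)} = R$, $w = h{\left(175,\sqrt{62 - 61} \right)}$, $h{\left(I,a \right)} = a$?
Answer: $- \frac{1975287949}{20477484} \approx -96.461$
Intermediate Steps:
$w = 1$ ($w = \sqrt{62 - 61} = \sqrt{1} = 1$)
$\left(w + c{\left(-102 \right)}\right) + \left(- \frac{15787}{-11196} + \frac{11444}{3658}\right) = \left(1 - 102\right) + \left(- \frac{15787}{-11196} + \frac{11444}{3658}\right) = -101 + \left(\left(-15787\right) \left(- \frac{1}{11196}\right) + 11444 \cdot \frac{1}{3658}\right) = -101 + \left(\frac{15787}{11196} + \frac{5722}{1829}\right) = -101 + \frac{92937935}{20477484} = - \frac{1975287949}{20477484}$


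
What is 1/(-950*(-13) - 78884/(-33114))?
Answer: 16557/204518392 ≈ 8.0956e-5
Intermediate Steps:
1/(-950*(-13) - 78884/(-33114)) = 1/(12350 - 78884*(-1/33114)) = 1/(12350 + 39442/16557) = 1/(204518392/16557) = 16557/204518392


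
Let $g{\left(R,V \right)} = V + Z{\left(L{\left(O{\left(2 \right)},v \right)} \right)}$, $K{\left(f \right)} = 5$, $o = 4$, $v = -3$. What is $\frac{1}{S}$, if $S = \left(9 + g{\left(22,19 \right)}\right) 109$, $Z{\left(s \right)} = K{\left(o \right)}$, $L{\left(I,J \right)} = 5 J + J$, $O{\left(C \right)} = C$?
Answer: $\frac{1}{3597} \approx 0.00027801$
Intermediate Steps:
$L{\left(I,J \right)} = 6 J$
$Z{\left(s \right)} = 5$
$g{\left(R,V \right)} = 5 + V$ ($g{\left(R,V \right)} = V + 5 = 5 + V$)
$S = 3597$ ($S = \left(9 + \left(5 + 19\right)\right) 109 = \left(9 + 24\right) 109 = 33 \cdot 109 = 3597$)
$\frac{1}{S} = \frac{1}{3597}$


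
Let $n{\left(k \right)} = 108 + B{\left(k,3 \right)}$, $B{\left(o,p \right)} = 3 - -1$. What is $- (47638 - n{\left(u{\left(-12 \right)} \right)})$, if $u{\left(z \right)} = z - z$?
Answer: $-47526$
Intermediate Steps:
$u{\left(z \right)} = 0$
$B{\left(o,p \right)} = 4$ ($B{\left(o,p \right)} = 3 + 1 = 4$)
$n{\left(k \right)} = 112$ ($n{\left(k \right)} = 108 + 4 = 112$)
$- (47638 - n{\left(u{\left(-12 \right)} \right)}) = - (47638 - 112) = \left(-1\right) 47526 = -47526$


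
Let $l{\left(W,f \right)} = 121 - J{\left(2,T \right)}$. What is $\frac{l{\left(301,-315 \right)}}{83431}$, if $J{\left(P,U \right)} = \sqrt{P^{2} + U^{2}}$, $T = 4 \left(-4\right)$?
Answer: $\frac{121}{83431} - \frac{2 \sqrt{65}}{83431} \approx 0.001257$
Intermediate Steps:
$T = -16$
$l{\left(W,f \right)} = 121 - 2 \sqrt{65}$ ($l{\left(W,f \right)} = 121 - \sqrt{2^{2} + \left(-16\right)^{2}} = 121 - \sqrt{4 + 256} = 121 - \sqrt{260} = 121 - 2 \sqrt{65}$)
$\frac{l{\left(301,-315 \right)}}{83431} = \frac{121 - 2 \sqrt{65}}{83431} = \left(121 - 2 \sqrt{65}\right) \frac{1}{83431} = \frac{121}{83431} - \frac{2 \sqrt{65}}{83431}$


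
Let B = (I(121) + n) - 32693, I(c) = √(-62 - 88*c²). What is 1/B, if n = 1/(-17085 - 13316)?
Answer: -15107775338747/494513915034337853 - 924220801*I*√1288470/989027830068675706 ≈ -3.0551e-5 - 1.0607e-6*I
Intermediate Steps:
n = -1/30401 (n = 1/(-30401) = -1/30401 ≈ -3.2894e-5)
B = -993899894/30401 + I*√1288470 (B = (√(-62 - 88*121²) - 1/30401) - 32693 = (√(-62 - 88*14641) - 1/30401) - 32693 = (√(-62 - 1288408) - 1/30401) - 32693 = (√(-1288470) - 1/30401) - 32693 = (I*√1288470 - 1/30401) - 32693 = (-1/30401 + I*√1288470) - 32693 = -993899894/30401 + I*√1288470 ≈ -32693.0 + 1135.1*I)
1/B = 1/(-993899894/30401 + I*√1288470)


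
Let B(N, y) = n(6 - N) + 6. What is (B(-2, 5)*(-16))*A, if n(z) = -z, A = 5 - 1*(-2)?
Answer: 224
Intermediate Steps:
A = 7 (A = 5 + 2 = 7)
B(N, y) = N (B(N, y) = -(6 - N) + 6 = (-6 + N) + 6 = N)
(B(-2, 5)*(-16))*A = -2*(-16)*7 = 32*7 = 224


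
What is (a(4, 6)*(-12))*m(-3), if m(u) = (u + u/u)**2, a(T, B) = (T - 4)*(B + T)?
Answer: 0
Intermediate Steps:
a(T, B) = (-4 + T)*(B + T)
m(u) = (1 + u)**2 (m(u) = (u + 1)**2 = (1 + u)**2)
(a(4, 6)*(-12))*m(-3) = ((4**2 - 4*6 - 4*4 + 6*4)*(-12))*(1 - 3)**2 = ((16 - 24 - 16 + 24)*(-12))*(-2)**2 = (0*(-12))*4 = 0*4 = 0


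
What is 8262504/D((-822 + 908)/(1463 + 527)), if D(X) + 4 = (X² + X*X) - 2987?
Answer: -8180085522600/2961161077 ≈ -2762.5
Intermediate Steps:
D(X) = -2991 + 2*X² (D(X) = -4 + ((X² + X*X) - 2987) = -4 + ((X² + X²) - 2987) = -4 + (2*X² - 2987) = -4 + (-2987 + 2*X²) = -2991 + 2*X²)
8262504/D((-822 + 908)/(1463 + 527)) = 8262504/(-2991 + 2*((-822 + 908)/(1463 + 527))²) = 8262504/(-2991 + 2*(86/1990)²) = 8262504/(-2991 + 2*(86*(1/1990))²) = 8262504/(-2991 + 2*(43/995)²) = 8262504/(-2991 + 2*(1849/990025)) = 8262504/(-2991 + 3698/990025) = 8262504/(-2961161077/990025) = 8262504*(-990025/2961161077) = -8180085522600/2961161077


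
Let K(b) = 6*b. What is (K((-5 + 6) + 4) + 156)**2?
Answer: 34596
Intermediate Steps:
(K((-5 + 6) + 4) + 156)**2 = (6*((-5 + 6) + 4) + 156)**2 = (6*(1 + 4) + 156)**2 = (6*5 + 156)**2 = (30 + 156)**2 = 186**2 = 34596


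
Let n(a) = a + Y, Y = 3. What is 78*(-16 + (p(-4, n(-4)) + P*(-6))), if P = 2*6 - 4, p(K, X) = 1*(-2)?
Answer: -5148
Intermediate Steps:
n(a) = 3 + a (n(a) = a + 3 = 3 + a)
p(K, X) = -2
P = 8 (P = 12 - 4 = 8)
78*(-16 + (p(-4, n(-4)) + P*(-6))) = 78*(-16 + (-2 + 8*(-6))) = 78*(-16 + (-2 - 48)) = 78*(-16 - 50) = 78*(-66) = -5148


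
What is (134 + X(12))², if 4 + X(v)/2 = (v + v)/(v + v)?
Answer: 16384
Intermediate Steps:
X(v) = -6 (X(v) = -8 + 2*((v + v)/(v + v)) = -8 + 2*((2*v)/((2*v))) = -8 + 2*((2*v)*(1/(2*v))) = -8 + 2*1 = -8 + 2 = -6)
(134 + X(12))² = (134 - 6)² = 128² = 16384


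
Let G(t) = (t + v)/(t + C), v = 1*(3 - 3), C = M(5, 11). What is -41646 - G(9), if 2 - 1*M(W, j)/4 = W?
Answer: -41643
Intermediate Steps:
M(W, j) = 8 - 4*W
C = -12 (C = 8 - 4*5 = 8 - 20 = -12)
v = 0 (v = 1*0 = 0)
G(t) = t/(-12 + t) (G(t) = (t + 0)/(t - 12) = t/(-12 + t))
-41646 - G(9) = -41646 - 9/(-12 + 9) = -41646 - 9/(-3) = -41646 - 9*(-1)/3 = -41646 - 1*(-3) = -41646 + 3 = -41643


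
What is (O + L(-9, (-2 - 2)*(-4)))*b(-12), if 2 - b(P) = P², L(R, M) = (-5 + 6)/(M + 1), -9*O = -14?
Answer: -35074/153 ≈ -229.24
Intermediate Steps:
O = 14/9 (O = -⅑*(-14) = 14/9 ≈ 1.5556)
L(R, M) = 1/(1 + M)
b(P) = 2 - P²
(O + L(-9, (-2 - 2)*(-4)))*b(-12) = (14/9 + 1/(1 + (-2 - 2)*(-4)))*(2 - 1*(-12)²) = (14/9 + 1/(1 - 4*(-4)))*(2 - 1*144) = (14/9 + 1/(1 + 16))*(2 - 144) = (14/9 + 1/17)*(-142) = (247/153)*(-142) = -35074/153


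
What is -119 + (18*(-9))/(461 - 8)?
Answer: -18023/151 ≈ -119.36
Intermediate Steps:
-119 + (18*(-9))/(461 - 8) = -119 - 162/453 = -119 + (1/453)*(-162) = -119 - 54/151 = -18023/151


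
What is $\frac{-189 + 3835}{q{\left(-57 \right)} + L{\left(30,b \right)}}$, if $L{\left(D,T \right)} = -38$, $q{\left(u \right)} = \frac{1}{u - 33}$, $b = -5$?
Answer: $- \frac{328140}{3421} \approx -95.919$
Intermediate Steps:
$q{\left(u \right)} = \frac{1}{-33 + u}$
$\frac{-189 + 3835}{q{\left(-57 \right)} + L{\left(30,b \right)}} = \frac{-189 + 3835}{\frac{1}{-33 - 57} - 38} = \frac{3646}{\frac{1}{-90} - 38} = \frac{3646}{- \frac{1}{90} - 38} = \frac{3646}{- \frac{3421}{90}} = 3646 \left(- \frac{90}{3421}\right) = - \frac{328140}{3421}$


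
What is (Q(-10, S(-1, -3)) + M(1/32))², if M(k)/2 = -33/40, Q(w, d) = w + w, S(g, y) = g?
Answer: 187489/400 ≈ 468.72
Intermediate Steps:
Q(w, d) = 2*w
M(k) = -33/20 (M(k) = 2*(-33/40) = -33/20)
(Q(-10, S(-1, -3)) + M(1/32))² = (2*(-10) - 33/20)² = (-20 - 33/20)² = (-433/20)² = 187489/400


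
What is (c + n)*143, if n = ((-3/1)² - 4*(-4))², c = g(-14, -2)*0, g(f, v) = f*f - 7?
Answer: 89375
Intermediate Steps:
g(f, v) = -7 + f² (g(f, v) = f² - 7 = -7 + f²)
c = 0 (c = (-7 + (-14)²)*0 = (-7 + 196)*0 = 189*0 = 0)
n = 625 (n = ((-3*1)² + 16)² = ((-3)² + 16)² = (9 + 16)² = 25² = 625)
(c + n)*143 = (0 + 625)*143 = 625*143 = 89375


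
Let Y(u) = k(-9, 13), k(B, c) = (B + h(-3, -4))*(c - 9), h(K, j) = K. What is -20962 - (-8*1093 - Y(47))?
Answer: -12266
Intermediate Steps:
k(B, c) = (-9 + c)*(-3 + B) (k(B, c) = (B - 3)*(c - 9) = (-3 + B)*(-9 + c) = (-9 + c)*(-3 + B))
Y(u) = -48 (Y(u) = 27 - 9*(-9) - 3*13 - 9*13 = 27 + 81 - 39 - 117 = -48)
-20962 - (-8*1093 - Y(47)) = -20962 - (-8*1093 - 1*(-48)) = -20962 - (-8744 + 48) = -20962 - 1*(-8696) = -20962 + 8696 = -12266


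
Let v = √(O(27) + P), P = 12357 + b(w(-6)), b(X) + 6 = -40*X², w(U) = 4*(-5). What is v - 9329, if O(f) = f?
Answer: -9329 + I*√3622 ≈ -9329.0 + 60.183*I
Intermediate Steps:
w(U) = -20
b(X) = -6 - 40*X²
P = -3649 (P = 12357 + (-6 - 40*(-20)²) = 12357 + (-6 - 40*400) = 12357 + (-6 - 16000) = 12357 - 16006 = -3649)
v = I*√3622 (v = √(27 - 3649) = √(-3622) = I*√3622 ≈ 60.183*I)
v - 9329 = I*√3622 - 9329 = -9329 + I*√3622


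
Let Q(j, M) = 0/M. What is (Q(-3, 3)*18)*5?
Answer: 0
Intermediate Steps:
Q(j, M) = 0
(Q(-3, 3)*18)*5 = (0*18)*5 = 0*5 = 0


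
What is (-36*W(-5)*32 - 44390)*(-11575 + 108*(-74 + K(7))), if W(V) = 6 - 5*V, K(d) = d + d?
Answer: 1446241610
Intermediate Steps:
K(d) = 2*d
(-36*W(-5)*32 - 44390)*(-11575 + 108*(-74 + K(7))) = (-36*(6 - 5*(-5))*32 - 44390)*(-11575 + 108*(-74 + 2*7)) = (-36*(6 + 25)*32 - 44390)*(-11575 + 108*(-74 + 14)) = (-36*31*32 - 44390)*(-11575 + 108*(-60)) = (-1116*32 - 44390)*(-11575 - 6480) = (-35712 - 44390)*(-18055) = -80102*(-18055) = 1446241610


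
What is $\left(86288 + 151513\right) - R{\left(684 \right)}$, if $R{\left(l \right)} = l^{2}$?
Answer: $-230055$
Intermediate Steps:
$\left(86288 + 151513\right) - R{\left(684 \right)} = \left(86288 + 151513\right) - 684^{2} = 237801 - 467856 = -230055$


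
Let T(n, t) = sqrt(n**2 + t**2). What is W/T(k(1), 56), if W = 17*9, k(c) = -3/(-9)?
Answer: 459*sqrt(1129)/5645 ≈ 2.7321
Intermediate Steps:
k(c) = 1/3 (k(c) = -3*(-1/9) = 1/3)
W = 153
W/T(k(1), 56) = 153/(sqrt((1/3)**2 + 56**2)) = 153/(sqrt(1/9 + 3136)) = 153/(sqrt(28225/9)) = 153/((5*sqrt(1129)/3)) = 153*(3*sqrt(1129)/5645) = 459*sqrt(1129)/5645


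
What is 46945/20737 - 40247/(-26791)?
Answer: 2092305534/555564967 ≈ 3.7661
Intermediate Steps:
46945/20737 - 40247/(-26791) = 46945*(1/20737) - 40247*(-1/26791) = 46945/20737 + 40247/26791 = 2092305534/555564967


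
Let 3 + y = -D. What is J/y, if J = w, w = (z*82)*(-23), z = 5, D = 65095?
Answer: 4715/32549 ≈ 0.14486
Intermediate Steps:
y = -65098 (y = -3 - 1*65095 = -3 - 65095 = -65098)
w = -9430 (w = (5*82)*(-23) = 410*(-23) = -9430)
J = -9430
J/y = -9430/(-65098) = -9430*(-1/65098) = 4715/32549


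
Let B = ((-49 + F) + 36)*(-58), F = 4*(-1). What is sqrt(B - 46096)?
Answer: I*sqrt(45110) ≈ 212.39*I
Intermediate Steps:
F = -4
B = 986 (B = ((-49 - 4) + 36)*(-58) = (-53 + 36)*(-58) = -17*(-58) = 986)
sqrt(B - 46096) = sqrt(986 - 46096) = sqrt(-45110) = I*sqrt(45110)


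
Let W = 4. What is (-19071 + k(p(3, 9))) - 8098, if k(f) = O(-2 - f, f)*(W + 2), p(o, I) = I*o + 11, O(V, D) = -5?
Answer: -27199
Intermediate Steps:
p(o, I) = 11 + I*o
k(f) = -30 (k(f) = -5*(4 + 2) = -5*6 = -30)
(-19071 + k(p(3, 9))) - 8098 = (-19071 - 30) - 8098 = -19101 - 8098 = -27199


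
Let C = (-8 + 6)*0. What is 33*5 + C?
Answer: 165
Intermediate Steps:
C = 0 (C = -2*0 = 0)
33*5 + C = 33*5 + 0 = 165 + 0 = 165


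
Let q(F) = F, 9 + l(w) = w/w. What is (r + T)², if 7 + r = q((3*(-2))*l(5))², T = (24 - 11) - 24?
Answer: 5225796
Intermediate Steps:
l(w) = -8 (l(w) = -9 + w/w = -9 + 1 = -8)
T = -11 (T = 13 - 24 = -11)
r = 2297 (r = -7 + ((3*(-2))*(-8))² = -7 + (-6*(-8))² = -7 + 48² = -7 + 2304 = 2297)
(r + T)² = (2297 - 11)² = 2286² = 5225796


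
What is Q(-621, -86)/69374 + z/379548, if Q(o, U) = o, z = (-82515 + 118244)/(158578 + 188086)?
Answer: -40852993122433/4563963803996064 ≈ -0.0089512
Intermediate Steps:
z = 35729/346664 ≈ 0.10307
Q(-621, -86)/69374 + z/379548 = -621/69374 + (35729/346664)/379548 = -621*1/69374 + (35729/346664)*(1/379548) = -621/69374 + 35729/131575627872 = -40852993122433/4563963803996064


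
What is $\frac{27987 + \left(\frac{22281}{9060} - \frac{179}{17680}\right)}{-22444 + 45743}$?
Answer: $\frac{74722872599}{62200874320} \approx 1.2013$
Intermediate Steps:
$\frac{27987 + \left(\frac{22281}{9060} - \frac{179}{17680}\right)}{-22444 + 45743} = \frac{27987 + \left(22281 \cdot \frac{1}{9060} - \frac{179}{17680}\right)}{23299} = \left(27987 + \left(\frac{7427}{3020} - \frac{179}{17680}\right)\right) \frac{1}{23299} = \left(27987 + \frac{6538439}{2669680}\right) \frac{1}{23299} = \frac{74722872599}{2669680} \cdot \frac{1}{23299} = \frac{74722872599}{62200874320}$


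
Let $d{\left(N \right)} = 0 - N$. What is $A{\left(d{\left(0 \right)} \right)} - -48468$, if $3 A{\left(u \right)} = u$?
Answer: $48468$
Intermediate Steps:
$d{\left(N \right)} = - N$
$A{\left(u \right)} = \frac{u}{3}$
$A{\left(d{\left(0 \right)} \right)} - -48468 = \frac{\left(-1\right) 0}{3} - -48468 = \frac{1}{3} \cdot 0 + 48468 = 0 + 48468 = 48468$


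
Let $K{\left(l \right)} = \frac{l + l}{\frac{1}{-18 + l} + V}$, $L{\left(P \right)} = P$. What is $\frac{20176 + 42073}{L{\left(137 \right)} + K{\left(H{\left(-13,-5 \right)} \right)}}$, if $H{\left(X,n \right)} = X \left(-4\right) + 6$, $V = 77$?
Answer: $\frac{191789169}{426737} \approx 449.43$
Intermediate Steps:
$H{\left(X,n \right)} = 6 - 4 X$ ($H{\left(X,n \right)} = - 4 X + 6 = 6 - 4 X$)
$K{\left(l \right)} = \frac{2 l}{77 + \frac{1}{-18 + l}}$ ($K{\left(l \right)} = \frac{l + l}{\frac{1}{-18 + l} + 77} = \frac{2 l}{77 + \frac{1}{-18 + l}}$)
$\frac{20176 + 42073}{L{\left(137 \right)} + K{\left(H{\left(-13,-5 \right)} \right)}} = \frac{20176 + 42073}{137 + \frac{2 \left(6 - -52\right) \left(-18 + \left(6 - -52\right)\right)}{-1385 + 77 \left(6 - -52\right)}} = \frac{62249}{137 + \frac{2 \left(6 + 52\right) \left(-18 + \left(6 + 52\right)\right)}{-1385 + 77 \left(6 + 52\right)}} = \frac{62249}{137 + 2 \cdot 58 \frac{1}{-1385 + 77 \cdot 58} \left(-18 + 58\right)} = \frac{62249}{137 + 2 \cdot 58 \frac{1}{-1385 + 4466} \cdot 40} = \frac{62249}{137 + 2 \cdot 58 \cdot \frac{1}{3081} \cdot 40} = \frac{62249}{137 + \frac{4640}{3081}} = \frac{62249}{\frac{426737}{3081}} = 62249 \cdot \frac{3081}{426737} = \frac{191789169}{426737}$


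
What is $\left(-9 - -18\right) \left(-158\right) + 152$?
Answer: $-1270$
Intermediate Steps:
$\left(-9 - -18\right) \left(-158\right) + 152 = \left(-9 + 18\right) \left(-158\right) + 152 = 9 \left(-158\right) + 152 = -1422 + 152 = -1270$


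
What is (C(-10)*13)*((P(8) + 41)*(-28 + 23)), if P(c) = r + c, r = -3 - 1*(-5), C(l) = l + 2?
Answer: 26520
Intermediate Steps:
C(l) = 2 + l
r = 2 (r = -3 + 5 = 2)
P(c) = 2 + c
(C(-10)*13)*((P(8) + 41)*(-28 + 23)) = ((2 - 10)*13)*(((2 + 8) + 41)*(-28 + 23)) = (-8*13)*((10 + 41)*(-5)) = -5304*(-5) = -104*(-255) = 26520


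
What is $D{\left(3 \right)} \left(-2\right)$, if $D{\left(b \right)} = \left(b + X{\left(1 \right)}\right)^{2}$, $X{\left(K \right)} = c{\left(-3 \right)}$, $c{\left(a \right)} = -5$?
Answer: $-8$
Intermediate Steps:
$X{\left(K \right)} = -5$
$D{\left(b \right)} = \left(-5 + b\right)^{2}$ ($D{\left(b \right)} = \left(b - 5\right)^{2} = \left(-5 + b\right)^{2}$)
$D{\left(3 \right)} \left(-2\right) = \left(-5 + 3\right)^{2} \left(-2\right) = \left(-2\right)^{2} \left(-2\right) = 4 \left(-2\right) = -8$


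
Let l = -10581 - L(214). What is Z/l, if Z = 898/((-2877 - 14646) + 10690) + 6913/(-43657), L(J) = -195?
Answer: 28813505/1032743268822 ≈ 2.7900e-5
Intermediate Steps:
l = -10386 (l = -10581 - 1*(-195) = -10581 + 195 = -10386)
Z = -86440515/298308281 (Z = 898/(-17523 + 10690) + 6913*(-1/43657) = 898/(-6833) - 6913/43657 = 898*(-1/6833) - 6913/43657 = -898/6833 - 6913/43657 = -86440515/298308281 ≈ -0.28977)
Z/l = -86440515/298308281/(-10386) = -86440515/298308281*(-1/10386) = 28813505/1032743268822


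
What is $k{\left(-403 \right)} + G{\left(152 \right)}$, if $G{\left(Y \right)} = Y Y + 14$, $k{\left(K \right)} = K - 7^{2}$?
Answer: $22666$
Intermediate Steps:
$k{\left(K \right)} = -49 + K$ ($k{\left(K \right)} = K - 49 = -49 + K$)
$G{\left(Y \right)} = 14 + Y^{2}$ ($G{\left(Y \right)} = Y^{2} + 14 = 14 + Y^{2}$)
$k{\left(-403 \right)} + G{\left(152 \right)} = \left(-49 - 403\right) + \left(14 + 152^{2}\right) = -452 + \left(14 + 23104\right) = -452 + 23118 = 22666$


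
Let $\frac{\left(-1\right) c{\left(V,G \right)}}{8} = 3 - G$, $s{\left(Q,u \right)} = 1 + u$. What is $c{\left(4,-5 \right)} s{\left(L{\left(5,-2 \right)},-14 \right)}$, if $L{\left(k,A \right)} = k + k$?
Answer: $832$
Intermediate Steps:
$L{\left(k,A \right)} = 2 k$
$c{\left(V,G \right)} = -24 + 8 G$ ($c{\left(V,G \right)} = - 8 \left(3 - G\right) = -24 + 8 G$)
$c{\left(4,-5 \right)} s{\left(L{\left(5,-2 \right)},-14 \right)} = \left(-24 + 8 \left(-5\right)\right) \left(1 - 14\right) = \left(-24 - 40\right) \left(-13\right) = \left(-64\right) \left(-13\right) = 832$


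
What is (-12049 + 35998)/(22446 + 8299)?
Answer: 23949/30745 ≈ 0.77896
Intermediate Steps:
(-12049 + 35998)/(22446 + 8299) = 23949/30745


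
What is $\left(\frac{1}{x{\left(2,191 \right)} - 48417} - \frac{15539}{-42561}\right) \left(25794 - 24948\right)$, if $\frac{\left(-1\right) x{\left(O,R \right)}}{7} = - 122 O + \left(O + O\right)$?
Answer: $\frac{7584794012}{24557697} \approx 308.86$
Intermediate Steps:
$x{\left(O,R \right)} = 840 O$ ($x{\left(O,R \right)} = - 7 \left(- 122 O + \left(O + O\right)\right) = - 7 \left(- 122 O + 2 O\right) = - 7 \left(- 120 O\right) = 840 O$)
$\left(\frac{1}{x{\left(2,191 \right)} - 48417} - \frac{15539}{-42561}\right) \left(25794 - 24948\right) = \left(\frac{1}{840 \cdot 2 - 48417} - \frac{15539}{-42561}\right) \left(25794 - 24948\right) = \left(\frac{1}{1680 - 48417} - - \frac{15539}{42561}\right) 846 = \left(\frac{1}{-46737} + \frac{15539}{42561}\right) 846 = \left(- \frac{1}{46737} + \frac{15539}{42561}\right) 846 = \frac{80689298}{221019273} \cdot 846 = \frac{7584794012}{24557697}$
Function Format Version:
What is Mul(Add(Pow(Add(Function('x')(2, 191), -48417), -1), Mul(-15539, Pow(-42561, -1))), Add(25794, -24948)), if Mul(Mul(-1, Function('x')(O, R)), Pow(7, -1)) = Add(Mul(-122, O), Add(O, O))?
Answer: Rational(7584794012, 24557697) ≈ 308.86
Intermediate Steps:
Function('x')(O, R) = Mul(840, O) (Function('x')(O, R) = Mul(-7, Add(Mul(-122, O), Add(O, O))) = Mul(-7, Add(Mul(-122, O), Mul(2, O))) = Mul(-7, Mul(-120, O)) = Mul(840, O))
Mul(Add(Pow(Add(Function('x')(2, 191), -48417), -1), Mul(-15539, Pow(-42561, -1))), Add(25794, -24948)) = Mul(Add(Pow(Add(Mul(840, 2), -48417), -1), Mul(-15539, Pow(-42561, -1))), Add(25794, -24948)) = Mul(Add(Pow(Add(1680, -48417), -1), Mul(-15539, Rational(-1, 42561))), 846) = Mul(Add(Pow(-46737, -1), Rational(15539, 42561)), 846) = Mul(Add(Rational(-1, 46737), Rational(15539, 42561)), 846) = Mul(Rational(80689298, 221019273), 846) = Rational(7584794012, 24557697)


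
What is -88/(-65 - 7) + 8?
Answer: 83/9 ≈ 9.2222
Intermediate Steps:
-88/(-65 - 7) + 8 = -88/(-72) + 8 = -88*(-1/72) + 8 = 11/9 + 8 = 83/9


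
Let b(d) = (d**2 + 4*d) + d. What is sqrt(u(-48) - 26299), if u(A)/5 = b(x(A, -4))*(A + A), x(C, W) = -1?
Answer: I*sqrt(24379) ≈ 156.14*I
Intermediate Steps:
b(d) = d**2 + 5*d
u(A) = -40*A (u(A) = 5*((-(5 - 1))*(A + A)) = 5*((-1*4)*(2*A)) = 5*(-8*A) = -40*A)
sqrt(u(-48) - 26299) = sqrt(-40*(-48) - 26299) = sqrt(1920 - 26299) = sqrt(-24379) = I*sqrt(24379)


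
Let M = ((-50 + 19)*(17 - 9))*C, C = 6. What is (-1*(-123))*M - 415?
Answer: -183439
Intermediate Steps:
M = -1488 (M = ((-50 + 19)*(17 - 9))*6 = -31*8*6 = -248*6 = -1488)
(-1*(-123))*M - 415 = -1*(-123)*(-1488) - 415 = 123*(-1488) - 415 = -183024 - 415 = -183439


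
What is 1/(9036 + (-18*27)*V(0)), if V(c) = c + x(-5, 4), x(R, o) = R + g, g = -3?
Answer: 1/12924 ≈ 7.7375e-5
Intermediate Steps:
x(R, o) = -3 + R (x(R, o) = R - 3 = -3 + R)
V(c) = -8 + c (V(c) = c + (-3 - 5) = c - 8 = -8 + c)
1/(9036 + (-18*27)*V(0)) = 1/(9036 + (-18*27)*(-8 + 0)) = 1/(9036 - 486*(-8)) = 1/(9036 + 3888) = 1/12924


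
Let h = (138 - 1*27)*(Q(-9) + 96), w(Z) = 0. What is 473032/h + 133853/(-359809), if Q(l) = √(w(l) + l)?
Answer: 5400750093191/122811806925 - 473032*I/341325 ≈ 43.976 - 1.3859*I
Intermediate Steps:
Q(l) = √l (Q(l) = √(0 + l) = √l)
h = 10656 + 333*I (h = (138 - 1*27)*(√(-9) + 96) = (138 - 27)*(3*I + 96) = 111*(96 + 3*I) = 10656 + 333*I ≈ 10656.0 + 333.0*I)
473032/h + 133853/(-359809) = 473032/(10656 + 333*I) + 133853/(-359809) = 473032*((10656 - 333*I)/113661225) + 133853*(-1/359809) = 473032*(10656 - 333*I)/113661225 - 133853/359809 = -133853/359809 + 473032*(10656 - 333*I)/113661225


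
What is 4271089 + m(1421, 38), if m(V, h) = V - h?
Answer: 4272472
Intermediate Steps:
4271089 + m(1421, 38) = 4271089 + (1421 - 1*38) = 4271089 + (1421 - 38) = 4271089 + 1383 = 4272472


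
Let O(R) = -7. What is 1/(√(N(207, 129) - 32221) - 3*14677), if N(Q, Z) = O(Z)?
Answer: -44031/1938761189 - 2*I*√8057/1938761189 ≈ -2.2711e-5 - 9.2596e-8*I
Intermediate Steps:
N(Q, Z) = -7
1/(√(N(207, 129) - 32221) - 3*14677) = 1/(√(-7 - 32221) - 3*14677) = 1/(√(-32228) - 44031) = 1/(2*I*√8057 - 44031) = 1/(-44031 + 2*I*√8057)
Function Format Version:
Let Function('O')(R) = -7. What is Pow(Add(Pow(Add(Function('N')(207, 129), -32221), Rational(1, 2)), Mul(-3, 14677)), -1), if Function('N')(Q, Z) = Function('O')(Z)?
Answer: Add(Rational(-44031, 1938761189), Mul(Rational(-2, 1938761189), I, Pow(8057, Rational(1, 2)))) ≈ Add(-2.2711e-5, Mul(-9.2596e-8, I))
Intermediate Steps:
Function('N')(Q, Z) = -7
Pow(Add(Pow(Add(Function('N')(207, 129), -32221), Rational(1, 2)), Mul(-3, 14677)), -1) = Pow(Add(Pow(Add(-7, -32221), Rational(1, 2)), Mul(-3, 14677)), -1) = Pow(Add(Pow(-32228, Rational(1, 2)), -44031), -1) = Pow(Add(Mul(2, I, Pow(8057, Rational(1, 2))), -44031), -1) = Pow(Add(-44031, Mul(2, I, Pow(8057, Rational(1, 2)))), -1)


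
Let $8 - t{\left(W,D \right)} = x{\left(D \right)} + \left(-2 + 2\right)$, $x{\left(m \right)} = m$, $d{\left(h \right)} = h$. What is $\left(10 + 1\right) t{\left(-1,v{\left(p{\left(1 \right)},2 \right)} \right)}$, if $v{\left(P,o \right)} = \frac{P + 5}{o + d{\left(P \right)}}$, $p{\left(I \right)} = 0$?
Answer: $\frac{121}{2} \approx 60.5$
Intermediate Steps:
$v{\left(P,o \right)} = \frac{5 + P}{P + o}$ ($v{\left(P,o \right)} = \frac{P + 5}{o + P} = \frac{5 + P}{P + o}$)
$t{\left(W,D \right)} = 8 - D$ ($t{\left(W,D \right)} = 8 - \left(D + \left(-2 + 2\right)\right) = 8 - \left(D + 0\right) = 8 - D$)
$\left(10 + 1\right) t{\left(-1,v{\left(p{\left(1 \right)},2 \right)} \right)} = \left(10 + 1\right) \left(8 - \frac{5 + 0}{0 + 2}\right) = 11 \left(8 - \frac{1}{2} \cdot 5\right) = 11 \left(8 - \frac{5}{2}\right) = 11 \cdot \frac{11}{2} = \frac{121}{2}$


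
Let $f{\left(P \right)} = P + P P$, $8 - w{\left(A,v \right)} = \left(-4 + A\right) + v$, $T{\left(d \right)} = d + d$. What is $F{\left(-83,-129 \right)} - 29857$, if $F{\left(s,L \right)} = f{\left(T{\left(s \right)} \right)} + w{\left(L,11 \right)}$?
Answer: $-2337$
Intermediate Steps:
$T{\left(d \right)} = 2 d$
$w{\left(A,v \right)} = 12 - A - v$ ($w{\left(A,v \right)} = 8 - \left(\left(-4 + A\right) + v\right) = 8 - \left(-4 + A + v\right) = 12 - A - v$)
$f{\left(P \right)} = P + P^{2}$
$F{\left(s,L \right)} = 1 - L + 2 s \left(1 + 2 s\right)$ ($F{\left(s,L \right)} = 2 s \left(1 + 2 s\right) - \left(-1 + L\right) = 1 - L + 2 s \left(1 + 2 s\right)$)
$F{\left(-83,-129 \right)} - 29857 = \left(1 - -129 + 2 \left(-83\right) \left(1 + 2 \left(-83\right)\right)\right) - 29857 = \left(1 + 129 + 2 \left(-83\right) \left(1 - 166\right)\right) - 29857 = \left(1 + 129 + 2 \left(-83\right) \left(-165\right)\right) - 29857 = \left(1 + 129 + 27390\right) - 29857 = 27520 - 29857 = -2337$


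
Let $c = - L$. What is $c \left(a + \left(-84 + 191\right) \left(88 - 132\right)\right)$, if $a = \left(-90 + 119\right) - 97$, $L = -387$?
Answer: $-1848312$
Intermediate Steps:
$a = -68$ ($a = 29 - 97 = -68$)
$c = 387$ ($c = \left(-1\right) \left(-387\right) = 387$)
$c \left(a + \left(-84 + 191\right) \left(88 - 132\right)\right) = 387 \left(-68 + \left(-84 + 191\right) \left(88 - 132\right)\right) = 387 \left(-68 + 107 \left(-44\right)\right) = 387 \left(-68 - 4708\right) = 387 \left(-4776\right) = -1848312$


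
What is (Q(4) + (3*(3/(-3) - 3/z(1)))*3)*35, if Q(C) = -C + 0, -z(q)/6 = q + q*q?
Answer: -1505/4 ≈ -376.25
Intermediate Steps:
z(q) = -6*q - 6*q**2 (z(q) = -6*(q + q*q) = -6*(q + q**2) = -6*q - 6*q**2)
Q(C) = -C
(Q(4) + (3*(3/(-3) - 3/z(1)))*3)*35 = (-1*4 + (3*(3/(-3) - 3*(-1/(6*(1 + 1)))))*3)*35 = (-4 + (3*(3*(-1/3) - 3/((-6*1*2))))*3)*35 = (-4 + (3*(-1 - 3/(-12)))*3)*35 = (-4 + (3*(-1 - 3*(-1/12)))*3)*35 = (-4 + (3*(-1 + 1/4))*3)*35 = (-4 + (3*(-3/4))*3)*35 = (-4 - 9/4*3)*35 = (-4 - 27/4)*35 = -43/4*35 = -1505/4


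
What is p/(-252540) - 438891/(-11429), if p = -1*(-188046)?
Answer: 6038241967/160348870 ≈ 37.657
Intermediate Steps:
p = 188046
p/(-252540) - 438891/(-11429) = 188046/(-252540) - 438891/(-11429) = 188046*(-1/252540) - 438891*(-1/11429) = -10447/14030 + 438891/11429 = 6038241967/160348870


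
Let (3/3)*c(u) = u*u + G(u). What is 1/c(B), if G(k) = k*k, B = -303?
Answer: 1/183618 ≈ 5.4461e-6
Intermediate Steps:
G(k) = k**2
c(u) = 2*u**2 (c(u) = u*u + u**2 = u**2 + u**2 = 2*u**2)
1/c(B) = 1/(2*(-303)**2) = 1/(2*91809) = 1/183618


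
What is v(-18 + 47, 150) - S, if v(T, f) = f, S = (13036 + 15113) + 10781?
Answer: -38780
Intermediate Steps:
S = 38930 (S = 28149 + 10781 = 38930)
v(-18 + 47, 150) - S = 150 - 1*38930 = 150 - 38930 = -38780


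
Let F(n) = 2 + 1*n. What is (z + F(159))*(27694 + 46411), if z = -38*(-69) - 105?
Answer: 198453190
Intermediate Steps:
z = 2517 (z = 2622 - 105 = 2517)
F(n) = 2 + n
(z + F(159))*(27694 + 46411) = (2517 + (2 + 159))*(27694 + 46411) = (2517 + 161)*74105 = 2678*74105 = 198453190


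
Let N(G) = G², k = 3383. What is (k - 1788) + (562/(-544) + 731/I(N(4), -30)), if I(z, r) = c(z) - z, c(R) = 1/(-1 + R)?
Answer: 100638121/65008 ≈ 1548.1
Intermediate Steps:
I(z, r) = 1/(-1 + z) - z
(k - 1788) + (562/(-544) + 731/I(N(4), -30)) = (3383 - 1788) + (562/(-544) + 731/(((1 - 1*4²*(-1 + 4²))/(-1 + 4²)))) = 1595 + (562*(-1/544) + 731/(((1 - 1*16*(-1 + 16))/(-1 + 16)))) = 1595 + (-281/272 + 731/(((1 - 1*16*15)/15))) = 1595 + (-281/272 + 731/(((1 - 240)/15))) = 1595 + (-281/272 + 731/(((1/15)*(-239)))) = 1595 + (-281/272 + 731/(-239/15)) = 1595 + (-281/272 + 731*(-15/239)) = 1595 + (-281/272 - 10965/239) = 1595 - 3049639/65008 = 100638121/65008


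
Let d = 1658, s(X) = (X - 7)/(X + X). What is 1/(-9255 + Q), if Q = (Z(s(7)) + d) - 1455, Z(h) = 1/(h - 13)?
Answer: -13/117677 ≈ -0.00011047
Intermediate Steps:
s(X) = (-7 + X)/(2*X) (s(X) = (-7 + X)/((2*X)) = (-7 + X)*(1/(2*X)) = (-7 + X)/(2*X))
Z(h) = 1/(-13 + h)
Q = 2638/13 (Q = (1/(-13 + (½)*(-7 + 7)/7) + 1658) - 1455 = (1/(-13 + (½)*(⅐)*0) + 1658) - 1455 = (1/(-13 + 0) + 1658) - 1455 = (1/(-13) + 1658) - 1455 = (-1/13 + 1658) - 1455 = 21553/13 - 1455 = 2638/13 ≈ 202.92)
1/(-9255 + Q) = 1/(-9255 + 2638/13) = 1/(-117677/13) = -13/117677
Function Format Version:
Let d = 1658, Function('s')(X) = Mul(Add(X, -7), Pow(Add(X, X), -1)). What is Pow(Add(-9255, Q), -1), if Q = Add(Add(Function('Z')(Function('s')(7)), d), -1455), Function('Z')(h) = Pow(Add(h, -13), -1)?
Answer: Rational(-13, 117677) ≈ -0.00011047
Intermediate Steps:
Function('s')(X) = Mul(Rational(1, 2), Pow(X, -1), Add(-7, X)) (Function('s')(X) = Mul(Add(-7, X), Pow(Mul(2, X), -1)) = Mul(Add(-7, X), Mul(Rational(1, 2), Pow(X, -1))) = Mul(Rational(1, 2), Pow(X, -1), Add(-7, X)))
Function('Z')(h) = Pow(Add(-13, h), -1)
Q = Rational(2638, 13) (Q = Add(Add(Pow(Add(-13, Mul(Rational(1, 2), Pow(7, -1), Add(-7, 7))), -1), 1658), -1455) = Add(Add(Pow(Add(-13, Mul(Rational(1, 2), Rational(1, 7), 0)), -1), 1658), -1455) = Add(Add(Pow(Add(-13, 0), -1), 1658), -1455) = Add(Add(Pow(-13, -1), 1658), -1455) = Add(Add(Rational(-1, 13), 1658), -1455) = Add(Rational(21553, 13), -1455) = Rational(2638, 13) ≈ 202.92)
Pow(Add(-9255, Q), -1) = Pow(Add(-9255, Rational(2638, 13)), -1) = Pow(Rational(-117677, 13), -1) = Rational(-13, 117677)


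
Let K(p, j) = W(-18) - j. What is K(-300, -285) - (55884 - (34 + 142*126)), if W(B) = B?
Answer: -37691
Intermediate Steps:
K(p, j) = -18 - j
K(-300, -285) - (55884 - (34 + 142*126)) = (-18 - 1*(-285)) - (55884 - (34 + 142*126)) = (-18 + 285) - (55884 - (34 + 17892)) = 267 - (55884 - 1*17926) = 267 - (55884 - 17926) = 267 - 1*37958 = 267 - 37958 = -37691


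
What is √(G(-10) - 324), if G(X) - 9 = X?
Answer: 5*I*√13 ≈ 18.028*I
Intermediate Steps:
G(X) = 9 + X
√(G(-10) - 324) = √((9 - 10) - 324) = √(-1 - 324) = √(-325) = 5*I*√13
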